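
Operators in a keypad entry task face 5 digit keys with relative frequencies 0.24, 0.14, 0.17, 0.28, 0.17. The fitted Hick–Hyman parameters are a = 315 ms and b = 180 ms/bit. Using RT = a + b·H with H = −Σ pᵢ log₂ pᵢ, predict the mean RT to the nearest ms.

H = 0.24·log₂(1/0.24) + 0.14·log₂(1/0.14) + 0.17·log₂(1/0.17) + 0.28·log₂(1/0.28) + 0.17·log₂(1/0.17) = 2.2746 bits.
RT = 315 + 180 × 2.2746 = 724.43 ms.

724 ms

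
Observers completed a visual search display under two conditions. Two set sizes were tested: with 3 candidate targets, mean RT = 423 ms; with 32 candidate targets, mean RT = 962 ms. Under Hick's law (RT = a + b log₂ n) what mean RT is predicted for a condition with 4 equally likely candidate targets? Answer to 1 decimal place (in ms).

488.5 ms

RT is linear in log₂ n, so two points fix the line:
  b = (962 − 423) / (log₂ 32 − log₂ 3) = 539 / (5 − 1.5850) = 157.831 ms/bit
  a = 423 − 157.831 × 1.5850 = 172.843 ms
Then RT(4) = 172.843 + 157.831 × log₂ 4 = 172.843 + 157.831 × 2 ≈ 488.506 ms.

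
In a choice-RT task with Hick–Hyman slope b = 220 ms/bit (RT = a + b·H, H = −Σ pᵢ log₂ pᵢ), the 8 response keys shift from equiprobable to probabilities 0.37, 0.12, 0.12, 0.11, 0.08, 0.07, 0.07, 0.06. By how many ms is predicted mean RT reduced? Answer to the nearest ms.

Equiprobable entropy H₀ = log₂ 8 = 3.0000 bits.
Skewed entropy H = −Σ pᵢ log₂ pᵢ = 2.6873 bits.
ΔRT = b·(H₀ − H) = 220 × 0.3127 = 68.79 ms.

69 ms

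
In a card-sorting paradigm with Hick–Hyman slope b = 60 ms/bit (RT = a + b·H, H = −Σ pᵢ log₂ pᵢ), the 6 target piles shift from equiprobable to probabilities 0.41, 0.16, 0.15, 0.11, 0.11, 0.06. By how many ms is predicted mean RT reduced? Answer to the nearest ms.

17 ms

Equiprobable entropy H₀ = log₂ 6 = 2.5850 bits.
Skewed entropy H = −Σ pᵢ log₂ pᵢ = 2.3051 bits.
ΔRT = b·(H₀ − H) = 60 × 0.2799 = 16.79 ms.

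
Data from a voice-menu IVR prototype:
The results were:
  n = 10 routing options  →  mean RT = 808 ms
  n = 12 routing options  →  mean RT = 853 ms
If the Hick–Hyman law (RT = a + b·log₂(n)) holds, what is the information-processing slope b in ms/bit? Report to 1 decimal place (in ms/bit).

171.1 ms/bit

b = (RT₂ − RT₁)/(log₂ n₂ − log₂ n₁) = (853 − 808)/(3.5850 − 3.3219) = 171.080 ms/bit.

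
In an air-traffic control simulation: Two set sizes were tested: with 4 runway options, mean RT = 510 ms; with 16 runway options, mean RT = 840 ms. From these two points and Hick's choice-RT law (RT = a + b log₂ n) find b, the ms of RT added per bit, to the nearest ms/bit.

165 ms/bit

b = (RT₂ − RT₁)/(log₂ n₂ − log₂ n₁) = (840 − 510)/(4 − 2) = 165 ms/bit.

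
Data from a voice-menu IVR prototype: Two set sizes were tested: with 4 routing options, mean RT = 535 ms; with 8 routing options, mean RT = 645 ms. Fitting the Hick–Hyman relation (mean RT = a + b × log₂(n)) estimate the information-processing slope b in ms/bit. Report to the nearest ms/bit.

110 ms/bit

Slope: b = (645 − 535) / (log₂ 8 − log₂ 4) = 110/1.0000 = 110 ms/bit.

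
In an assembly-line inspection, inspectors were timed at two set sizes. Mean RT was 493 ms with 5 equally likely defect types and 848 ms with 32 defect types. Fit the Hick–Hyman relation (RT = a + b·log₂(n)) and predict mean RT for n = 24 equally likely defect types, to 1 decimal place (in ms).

With log₂ n on the abscissa the relation is linear; from the two conditions:
  b = (848 − 493) / (log₂ 32 − log₂ 5) = 355 / (5 − 2.3219) = 132.558 ms/bit
  a = 493 − 132.558 × 2.3219 = 185.210 ms
Then RT(24) = 185.210 + 132.558 × log₂ 24 = 185.210 + 132.558 × 4.5850 ≈ 792.983 ms.

793.0 ms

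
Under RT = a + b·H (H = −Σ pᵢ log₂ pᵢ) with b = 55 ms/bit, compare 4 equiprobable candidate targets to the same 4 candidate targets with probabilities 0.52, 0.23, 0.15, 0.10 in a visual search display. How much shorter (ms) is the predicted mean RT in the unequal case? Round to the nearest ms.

Equiprobable entropy H₀ = log₂ 4 = 2.0000 bits.
Skewed entropy H = −Σ pᵢ log₂ pᵢ = 1.7210 bits.
ΔRT = b·(H₀ − H) = 55 × 0.2790 = 15.35 ms.

15 ms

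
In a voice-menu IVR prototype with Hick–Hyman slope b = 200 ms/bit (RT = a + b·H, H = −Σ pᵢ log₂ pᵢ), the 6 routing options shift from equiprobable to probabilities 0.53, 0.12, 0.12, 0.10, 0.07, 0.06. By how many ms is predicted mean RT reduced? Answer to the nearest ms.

The RT saving is b·ΔH. Equiprobable H₀ = log₂(6) = 2.5850 bits; with the given probabilities H = 2.0639 bits.
b·(H₀ − H) = 200 × (2.5850 − 2.0639) = 104.22 ms.

104 ms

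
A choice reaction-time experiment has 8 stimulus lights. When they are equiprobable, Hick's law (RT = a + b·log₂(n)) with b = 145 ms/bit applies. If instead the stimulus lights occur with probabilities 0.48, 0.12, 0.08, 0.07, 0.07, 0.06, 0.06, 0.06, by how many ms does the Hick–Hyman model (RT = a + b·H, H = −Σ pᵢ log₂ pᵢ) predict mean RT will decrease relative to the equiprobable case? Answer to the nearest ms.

The RT saving is b·ΔH. Equiprobable H₀ = log₂(8) = 3.0000 bits; with the given probabilities H = 2.4346 bits.
b·(H₀ − H) = 145 × (3.0000 − 2.4346) = 81.99 ms.

82 ms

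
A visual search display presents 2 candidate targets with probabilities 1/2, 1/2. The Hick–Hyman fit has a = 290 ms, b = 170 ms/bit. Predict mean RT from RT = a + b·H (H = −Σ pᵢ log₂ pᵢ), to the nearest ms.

460 ms

Each term −pᵢ log₂ pᵢ: 0.5·1 + 0.5·1; summed, H = 1.000 bits.
Mean RT = a + bH = 290 + 170·1.000 = 460.00 ms.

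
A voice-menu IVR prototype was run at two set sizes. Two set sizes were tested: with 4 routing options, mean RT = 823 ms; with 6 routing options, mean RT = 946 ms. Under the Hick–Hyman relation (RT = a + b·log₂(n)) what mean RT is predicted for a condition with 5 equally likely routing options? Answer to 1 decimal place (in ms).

RT is linear in log₂ n, so two points fix the line:
  b = (946 − 823) / (log₂ 6 − log₂ 4) = 123 / (2.5850 − 2) = 210.270 ms/bit
  a = 823 − 210.270 × 2 = 402.460 ms
Then RT(5) = 402.460 + 210.270 × log₂ 5 = 402.460 + 210.270 × 2.3219 ≈ 890.692 ms.

890.7 ms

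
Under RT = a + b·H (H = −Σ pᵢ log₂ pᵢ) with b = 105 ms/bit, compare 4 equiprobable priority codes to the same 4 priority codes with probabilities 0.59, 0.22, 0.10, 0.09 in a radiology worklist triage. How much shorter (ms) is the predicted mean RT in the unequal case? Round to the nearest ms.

Equiprobable entropy H₀ = log₂ 4 = 2.0000 bits.
Skewed entropy H = −Σ pᵢ log₂ pᵢ = 1.5745 bits.
ΔRT = b·(H₀ − H) = 105 × 0.4255 = 44.67 ms.

45 ms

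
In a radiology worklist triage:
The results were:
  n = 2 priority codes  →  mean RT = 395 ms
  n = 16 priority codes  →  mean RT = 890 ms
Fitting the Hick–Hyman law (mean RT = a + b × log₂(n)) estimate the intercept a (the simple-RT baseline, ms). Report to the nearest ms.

230 ms

Slope: b = (890 − 395) / (log₂ 16 − log₂ 2) = 495/3.0000 = 165 ms/bit.
a = RT₁ − b·log₂ n₁ = 395 − 165 × 1 = 230.000 ms.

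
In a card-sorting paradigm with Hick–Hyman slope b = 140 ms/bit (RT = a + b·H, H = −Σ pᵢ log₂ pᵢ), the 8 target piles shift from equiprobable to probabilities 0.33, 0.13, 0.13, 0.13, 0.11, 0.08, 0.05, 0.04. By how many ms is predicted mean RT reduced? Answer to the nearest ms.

Equiprobable entropy H₀ = log₂ 8 = 3.0000 bits.
Skewed entropy H = −Σ pᵢ log₂ pᵢ = 2.7194 bits.
ΔRT = b·(H₀ − H) = 140 × 0.2806 = 39.28 ms.

39 ms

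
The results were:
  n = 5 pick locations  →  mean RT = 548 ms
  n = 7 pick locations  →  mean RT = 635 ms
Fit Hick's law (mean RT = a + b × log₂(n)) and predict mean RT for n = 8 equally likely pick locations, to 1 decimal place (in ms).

Solve the two-equation system in a and b:
  b = (635 − 548) / (log₂ 7 − log₂ 5) = 87 / (2.8074 − 2.3219) = 179.224 ms/bit
  a = 548 − 179.224 × 2.3219 = 131.855 ms
Then RT(8) = 131.855 + 179.224 × log₂ 8 = 131.855 + 179.224 × 3 ≈ 669.527 ms.

669.5 ms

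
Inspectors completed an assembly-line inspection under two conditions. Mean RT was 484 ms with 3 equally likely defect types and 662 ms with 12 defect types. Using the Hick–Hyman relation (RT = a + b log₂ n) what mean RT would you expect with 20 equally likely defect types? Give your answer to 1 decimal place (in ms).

727.6 ms

RT is linear in log₂ n, so two points fix the line:
  b = (662 − 484) / (log₂ 12 − log₂ 3) = 178 / (3.5850 − 1.5850) = 89.000 ms/bit
  a = 484 − 89.000 × 1.5850 = 342.938 ms
Then RT(20) = 342.938 + 89.000 × log₂ 20 = 342.938 + 89.000 × 4.3219 ≈ 727.590 ms.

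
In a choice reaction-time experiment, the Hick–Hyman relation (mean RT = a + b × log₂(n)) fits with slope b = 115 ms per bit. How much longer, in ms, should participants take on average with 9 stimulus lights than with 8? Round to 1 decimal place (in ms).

Only the slope matters, since a is common to both: ΔRT = b·log₂(n₂/n₁).
log₂(9) − log₂(8) = 3.1699 − 3 = 0.1699.
ΔRT = 115 × 0.1699 = 19.541 ms.

19.5 ms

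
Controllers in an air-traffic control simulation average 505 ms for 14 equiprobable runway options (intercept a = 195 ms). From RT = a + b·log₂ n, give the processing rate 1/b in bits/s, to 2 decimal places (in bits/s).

Choice component = 505 − 195 = 310 ms over log₂(14) = 3.8074 bits.
b = 310 / 3.8074 = 81.421 ms/bit, so 1/b = 12.282 bits/s.

12.28 bits/s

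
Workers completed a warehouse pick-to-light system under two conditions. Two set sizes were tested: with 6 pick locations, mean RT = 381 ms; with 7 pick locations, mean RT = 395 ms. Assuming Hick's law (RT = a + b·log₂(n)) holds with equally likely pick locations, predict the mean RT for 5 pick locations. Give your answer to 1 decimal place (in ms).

364.4 ms

RT is linear in log₂ n, so two points fix the line:
  b = (395 − 381) / (log₂ 7 − log₂ 6) = 14 / (2.8074 − 2.5850) = 62.952 ms/bit
  a = 381 − 62.952 × 2.5850 = 218.272 ms
Then RT(5) = 218.272 + 62.952 × log₂ 5 = 218.272 + 62.952 × 2.3219 ≈ 364.442 ms.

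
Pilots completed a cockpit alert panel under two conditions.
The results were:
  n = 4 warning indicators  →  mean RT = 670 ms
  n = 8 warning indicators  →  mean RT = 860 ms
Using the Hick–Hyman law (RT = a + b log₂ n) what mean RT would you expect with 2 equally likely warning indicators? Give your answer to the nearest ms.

480 ms

Fit slope and intercept:
  b = (860 − 670) / (log₂ 8 − log₂ 4) = 190 / (3 − 2) = 190 ms/bit
  a = 670 − 190 × 2 = 290 ms
Then RT(2) = 290 + 190 × log₂ 2 = 290 + 190 × 1 ≈ 480.000 ms.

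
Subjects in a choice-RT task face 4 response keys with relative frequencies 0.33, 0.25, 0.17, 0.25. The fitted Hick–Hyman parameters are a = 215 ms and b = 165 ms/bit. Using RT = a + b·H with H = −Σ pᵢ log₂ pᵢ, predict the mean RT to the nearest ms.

539 ms

Entropy contributions −pᵢ log₂ pᵢ: 0.5278, 0.5000, 0.4346, 0.5000; sum H = 1.9624 bits.
RT = a + bH = 215 + 165·1.9624 = 538.80 ms.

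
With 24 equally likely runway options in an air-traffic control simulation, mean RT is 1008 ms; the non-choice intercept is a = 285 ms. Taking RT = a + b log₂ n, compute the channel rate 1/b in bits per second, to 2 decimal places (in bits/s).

6.34 bits/s

Choice component = 1008 − 285 = 723 ms over log₂(24) = 4.5850 bits.
b = 723 / 4.5850 = 157.689 ms/bit, so 1/b = 6.342 bits/s.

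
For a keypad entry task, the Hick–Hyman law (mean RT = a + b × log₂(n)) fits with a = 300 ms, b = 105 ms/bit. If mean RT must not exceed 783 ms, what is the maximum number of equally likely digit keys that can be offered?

105·log₂ n ≤ 783 − 300 = 483, giving log₂ n ≤ 4.6000 and n ≤ 24.251. The largest whole number is 24.

24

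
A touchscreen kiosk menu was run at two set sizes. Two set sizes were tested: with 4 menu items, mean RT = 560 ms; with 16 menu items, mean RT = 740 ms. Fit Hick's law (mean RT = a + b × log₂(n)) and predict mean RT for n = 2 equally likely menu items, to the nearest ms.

RT is linear in log₂ n, so two points fix the line:
  b = (740 − 560) / (log₂ 16 − log₂ 4) = 180 / (4 − 2) = 90 ms/bit
  a = 560 − 90 × 2 = 380 ms
Then RT(2) = 380 + 90 × log₂ 2 = 380 + 90 × 1 ≈ 470.000 ms.

470 ms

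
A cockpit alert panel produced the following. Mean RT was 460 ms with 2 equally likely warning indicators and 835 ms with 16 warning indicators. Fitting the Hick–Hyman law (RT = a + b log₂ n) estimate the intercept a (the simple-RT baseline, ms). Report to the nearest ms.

335 ms

b = (RT₂ − RT₁)/(log₂ n₂ − log₂ n₁) = (835 − 460)/(4 − 1) = 125 ms/bit.
Intercept: a = 460 − 125·log₂(2) = 335.000 ms.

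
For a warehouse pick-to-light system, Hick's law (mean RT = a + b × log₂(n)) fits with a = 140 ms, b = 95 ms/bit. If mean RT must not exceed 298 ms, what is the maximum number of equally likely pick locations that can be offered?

3

95·log₂ n ≤ 298 − 140 = 158, giving log₂ n ≤ 1.6632 and n ≤ 3.167. The largest whole number is 3.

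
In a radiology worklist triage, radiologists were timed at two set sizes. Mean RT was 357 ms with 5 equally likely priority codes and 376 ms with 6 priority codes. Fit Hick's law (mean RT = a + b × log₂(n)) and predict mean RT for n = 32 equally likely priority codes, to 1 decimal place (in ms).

550.4 ms

Fit slope and intercept:
  b = (376 − 357) / (log₂ 6 − log₂ 5) = 19 / (2.5850 − 2.3219) = 72.234 ms/bit
  a = 357 − 72.234 × 2.3219 = 189.278 ms
Then RT(32) = 189.278 + 72.234 × log₂ 32 = 189.278 + 72.234 × 5 ≈ 550.448 ms.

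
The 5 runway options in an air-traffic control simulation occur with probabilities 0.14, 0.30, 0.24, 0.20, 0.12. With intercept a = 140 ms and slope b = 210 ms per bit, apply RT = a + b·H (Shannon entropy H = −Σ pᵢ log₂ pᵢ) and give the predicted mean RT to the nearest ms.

611 ms

H = 0.14·log₂(1/0.14) + 0.30·log₂(1/0.30) + 0.24·log₂(1/0.24) + 0.20·log₂(1/0.20) + 0.12·log₂(1/0.12) = 2.2438 bits.
RT = 140 + 210 × 2.2438 = 611.20 ms.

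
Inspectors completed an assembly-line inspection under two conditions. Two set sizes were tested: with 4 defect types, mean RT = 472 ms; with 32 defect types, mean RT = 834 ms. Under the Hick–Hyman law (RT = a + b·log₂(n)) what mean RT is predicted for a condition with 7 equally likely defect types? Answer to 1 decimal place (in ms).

Solve the two-equation system in a and b:
  b = (834 − 472) / (log₂ 32 − log₂ 4) = 362 / (5 − 2) = 120.667 ms/bit
  a = 472 − 120.667 × 2 = 230.667 ms
Then RT(7) = 230.667 + 120.667 × log₂ 7 = 230.667 + 120.667 × 2.8074 ≈ 569.421 ms.

569.4 ms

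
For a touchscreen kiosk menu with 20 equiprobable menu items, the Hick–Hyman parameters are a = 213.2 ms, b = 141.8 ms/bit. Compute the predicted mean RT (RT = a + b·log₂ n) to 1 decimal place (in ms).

826.0 ms

log₂(20) = 4.3219 bits, so RT = 213.2 + 141.8 × 4.3219 ≈ 826.049 ms.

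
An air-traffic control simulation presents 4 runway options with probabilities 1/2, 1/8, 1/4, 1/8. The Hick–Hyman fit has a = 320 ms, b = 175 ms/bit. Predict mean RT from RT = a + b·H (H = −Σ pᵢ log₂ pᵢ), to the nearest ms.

626 ms

H = −Σ pᵢ log₂ pᵢ = 0.5·1 + 0.125·3 + 0.25·2 + 0.125·3 = 1.750 bits.
RT = 320 + 175 × 1.750 = 626.25 ms.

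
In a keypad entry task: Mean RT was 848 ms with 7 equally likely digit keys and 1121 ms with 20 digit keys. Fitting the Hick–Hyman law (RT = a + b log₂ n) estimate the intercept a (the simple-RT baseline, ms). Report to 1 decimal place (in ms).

b = (RT₂ − RT₁)/(log₂ n₂ − log₂ n₁) = (1121 − 848)/(4.3219 − 2.8074) = 180.249 ms/bit.
Intercept: a = 848 − 180.249·log₂(7) = 341.978 ms.

342.0 ms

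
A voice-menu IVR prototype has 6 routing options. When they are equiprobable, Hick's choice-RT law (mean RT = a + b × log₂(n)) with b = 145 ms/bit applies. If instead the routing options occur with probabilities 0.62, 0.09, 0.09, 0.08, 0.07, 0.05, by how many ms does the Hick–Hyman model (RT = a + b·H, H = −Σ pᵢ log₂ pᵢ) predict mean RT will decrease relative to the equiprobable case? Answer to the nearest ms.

110 ms

The RT saving is b·ΔH. Equiprobable H₀ = log₂(6) = 2.5850 bits; with the given probabilities H = 1.8291 bits.
b·(H₀ − H) = 145 × (2.5850 − 1.8291) = 109.61 ms.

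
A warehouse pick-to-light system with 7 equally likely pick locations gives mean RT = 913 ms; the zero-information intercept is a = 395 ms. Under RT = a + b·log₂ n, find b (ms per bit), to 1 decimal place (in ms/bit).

184.5 ms/bit

b = (913 − 395) / log₂(7) = 518 / 2.8074 = 184.515 ms/bit.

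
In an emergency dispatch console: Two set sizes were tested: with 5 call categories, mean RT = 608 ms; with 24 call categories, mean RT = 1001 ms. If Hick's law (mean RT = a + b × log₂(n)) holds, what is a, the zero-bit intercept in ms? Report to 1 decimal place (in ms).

204.8 ms

b = (RT₂ − RT₁)/(log₂ n₂ − log₂ n₁) = (1001 − 608)/(4.5850 − 2.3219) = 173.661 ms/bit.
a = RT₁ − b·log₂ n₁ = 608 − 173.661 × 2.3219 = 204.772 ms.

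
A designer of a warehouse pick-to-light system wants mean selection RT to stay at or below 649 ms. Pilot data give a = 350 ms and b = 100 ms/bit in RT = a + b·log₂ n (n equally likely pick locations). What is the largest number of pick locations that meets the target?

7

100·log₂ n ≤ 649 − 350 = 299, giving log₂ n ≤ 2.9900 and n ≤ 7.945. The largest whole number is 7.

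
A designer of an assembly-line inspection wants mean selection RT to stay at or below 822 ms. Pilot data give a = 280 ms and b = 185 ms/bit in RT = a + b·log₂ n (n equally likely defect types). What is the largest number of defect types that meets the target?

185·log₂ n ≤ 822 − 280 = 542, giving log₂ n ≤ 2.9297 and n ≤ 7.620. The largest whole number is 7.

7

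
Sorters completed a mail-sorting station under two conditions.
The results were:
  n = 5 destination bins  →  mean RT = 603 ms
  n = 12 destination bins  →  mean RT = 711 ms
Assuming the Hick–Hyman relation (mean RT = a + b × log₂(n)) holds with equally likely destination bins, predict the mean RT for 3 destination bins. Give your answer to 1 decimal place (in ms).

540.0 ms

RT is linear in log₂ n, so two points fix the line:
  b = (711 − 603) / (log₂ 12 − log₂ 5) = 108 / (3.5850 − 2.3219) = 85.508 ms/bit
  a = 603 − 85.508 × 2.3219 = 404.456 ms
Then RT(3) = 404.456 + 85.508 × log₂ 3 = 404.456 + 85.508 × 1.5850 ≈ 539.983 ms.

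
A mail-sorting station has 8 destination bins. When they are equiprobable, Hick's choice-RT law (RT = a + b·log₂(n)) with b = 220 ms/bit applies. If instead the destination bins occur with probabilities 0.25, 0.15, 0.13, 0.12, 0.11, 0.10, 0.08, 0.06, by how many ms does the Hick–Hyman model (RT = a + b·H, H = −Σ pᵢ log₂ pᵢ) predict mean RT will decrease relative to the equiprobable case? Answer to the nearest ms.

The RT saving is b·ΔH. Equiprobable H₀ = log₂(8) = 3.0000 bits; with the given probabilities H = 2.8778 bits.
b·(H₀ − H) = 220 × (3.0000 − 2.8778) = 26.89 ms.

27 ms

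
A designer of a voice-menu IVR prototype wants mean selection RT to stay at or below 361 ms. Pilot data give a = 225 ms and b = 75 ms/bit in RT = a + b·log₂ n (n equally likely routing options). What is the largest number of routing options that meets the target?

3

Information budget: (361 − 225)/75 = 1.8133 bits, so n ≤ 2^1.8133 = 3.515 → at most 3.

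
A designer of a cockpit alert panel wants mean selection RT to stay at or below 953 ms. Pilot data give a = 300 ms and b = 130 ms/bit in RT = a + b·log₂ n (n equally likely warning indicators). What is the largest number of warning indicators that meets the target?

32

Information budget: (953 − 300)/130 = 5.0231 bits, so n ≤ 2^5.0231 = 32.516 → at most 32.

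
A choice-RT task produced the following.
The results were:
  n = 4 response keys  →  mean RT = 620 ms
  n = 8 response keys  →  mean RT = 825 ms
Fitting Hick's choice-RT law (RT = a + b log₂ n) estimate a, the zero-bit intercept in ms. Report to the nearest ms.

b = (RT₂ − RT₁)/(log₂ n₂ − log₂ n₁) = (825 − 620)/(3 − 2) = 205 ms/bit.
a = RT₁ − b·log₂ n₁ = 620 − 205 × 2 = 210.000 ms.

210 ms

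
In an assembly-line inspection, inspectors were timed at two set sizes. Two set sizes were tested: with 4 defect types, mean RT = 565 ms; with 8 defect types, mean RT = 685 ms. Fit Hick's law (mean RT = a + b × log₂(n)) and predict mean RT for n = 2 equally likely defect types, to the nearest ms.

445 ms

Fit slope and intercept:
  b = (685 − 565) / (log₂ 8 − log₂ 4) = 120 / (3 − 2) = 120 ms/bit
  a = 565 − 120 × 2 = 325 ms
Then RT(2) = 325 + 120 × log₂ 2 = 325 + 120 × 1 ≈ 445.000 ms.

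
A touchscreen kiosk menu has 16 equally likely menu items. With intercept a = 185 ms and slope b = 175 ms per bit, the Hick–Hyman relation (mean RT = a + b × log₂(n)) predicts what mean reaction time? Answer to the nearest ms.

log₂(16) = 4 bits, so RT = 185 + 175 × 4 ≈ 885.000 ms.

885 ms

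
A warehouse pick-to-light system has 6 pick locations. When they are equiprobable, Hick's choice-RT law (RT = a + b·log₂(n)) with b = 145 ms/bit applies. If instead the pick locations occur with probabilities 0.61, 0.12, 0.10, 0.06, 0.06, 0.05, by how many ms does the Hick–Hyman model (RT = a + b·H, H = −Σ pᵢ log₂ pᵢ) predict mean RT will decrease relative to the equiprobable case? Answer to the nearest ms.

The RT saving is b·ΔH. Equiprobable H₀ = log₂(6) = 2.5850 bits; with the given probabilities H = 1.8374 bits.
b·(H₀ − H) = 145 × (2.5850 − 1.8374) = 108.39 ms.

108 ms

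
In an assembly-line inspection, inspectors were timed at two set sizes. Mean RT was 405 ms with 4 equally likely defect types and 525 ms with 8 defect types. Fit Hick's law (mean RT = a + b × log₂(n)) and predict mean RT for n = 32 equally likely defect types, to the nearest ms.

With log₂ n on the abscissa the relation is linear; from the two conditions:
  b = (525 − 405) / (log₂ 8 − log₂ 4) = 120 / (3 − 2) = 120 ms/bit
  a = 405 − 120 × 2 = 165 ms
Then RT(32) = 165 + 120 × log₂ 32 = 165 + 120 × 5 ≈ 765.000 ms.

765 ms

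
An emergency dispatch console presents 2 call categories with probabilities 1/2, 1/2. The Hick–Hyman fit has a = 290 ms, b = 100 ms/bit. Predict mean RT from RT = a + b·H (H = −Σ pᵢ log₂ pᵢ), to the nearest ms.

390 ms

Each term −pᵢ log₂ pᵢ: 0.5·1 + 0.5·1; summed, H = 1.000 bits.
Mean RT = a + bH = 290 + 100·1.000 = 390.00 ms.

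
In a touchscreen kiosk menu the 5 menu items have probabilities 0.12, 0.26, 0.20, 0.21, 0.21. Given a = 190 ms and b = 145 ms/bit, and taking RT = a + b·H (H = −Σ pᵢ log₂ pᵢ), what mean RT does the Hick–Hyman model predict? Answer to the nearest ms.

521 ms

H = 0.12·log₂(1/0.12) + 0.26·log₂(1/0.26) + 0.20·log₂(1/0.20) + 0.21·log₂(1/0.21) + 0.21·log₂(1/0.21) = 2.2824 bits.
RT = 190 + 145 × 2.2824 = 520.95 ms.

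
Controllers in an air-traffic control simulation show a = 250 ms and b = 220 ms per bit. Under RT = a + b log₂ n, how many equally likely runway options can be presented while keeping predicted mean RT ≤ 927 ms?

8

Information budget: (927 − 250)/220 = 3.0773 bits, so n ≤ 2^3.0773 = 8.440 → at most 8.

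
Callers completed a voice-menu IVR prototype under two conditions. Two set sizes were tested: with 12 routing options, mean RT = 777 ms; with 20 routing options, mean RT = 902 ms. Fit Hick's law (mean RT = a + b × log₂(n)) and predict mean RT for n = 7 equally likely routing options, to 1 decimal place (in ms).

Solve the two-equation system in a and b:
  b = (902 − 777) / (log₂ 20 − log₂ 12) = 125 / (4.3219 − 3.5850) = 169.614 ms/bit
  a = 777 − 169.614 × 3.5850 = 168.939 ms
Then RT(7) = 168.939 + 169.614 × log₂ 7 = 168.939 + 169.614 × 2.8074 ≈ 645.107 ms.

645.1 ms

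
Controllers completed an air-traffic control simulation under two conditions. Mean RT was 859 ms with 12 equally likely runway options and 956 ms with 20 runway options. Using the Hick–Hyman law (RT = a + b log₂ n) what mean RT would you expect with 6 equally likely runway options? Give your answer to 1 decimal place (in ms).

RT is linear in log₂ n, so two points fix the line:
  b = (956 − 859) / (log₂ 20 − log₂ 12) = 97 / (4.3219 − 3.5850) = 131.621 ms/bit
  a = 859 − 131.621 × 3.5850 = 387.144 ms
Then RT(6) = 387.144 + 131.621 × log₂ 6 = 387.144 + 131.621 × 2.5850 ≈ 727.379 ms.

727.4 ms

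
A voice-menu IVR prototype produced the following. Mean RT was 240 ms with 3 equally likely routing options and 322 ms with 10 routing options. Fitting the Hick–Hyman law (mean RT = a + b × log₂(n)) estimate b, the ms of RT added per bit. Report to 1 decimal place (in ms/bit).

Slope: b = (322 − 240) / (log₂ 10 − log₂ 3) = 82/1.7370 = 47.209 ms/bit.

47.2 ms/bit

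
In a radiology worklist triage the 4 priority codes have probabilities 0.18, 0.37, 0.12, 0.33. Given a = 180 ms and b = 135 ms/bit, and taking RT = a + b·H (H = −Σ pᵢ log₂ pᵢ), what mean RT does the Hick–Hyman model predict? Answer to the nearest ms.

433 ms

H = 0.18·log₂(1/0.18) + 0.37·log₂(1/0.37) + 0.12·log₂(1/0.12) + 0.33·log₂(1/0.33) = 1.8709 bits.
RT = 180 + 135 × 1.8709 = 432.58 ms.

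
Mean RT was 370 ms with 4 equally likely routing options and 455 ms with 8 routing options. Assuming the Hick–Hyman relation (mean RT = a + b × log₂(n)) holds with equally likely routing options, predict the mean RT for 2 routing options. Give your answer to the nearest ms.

Fit slope and intercept:
  b = (455 − 370) / (log₂ 8 − log₂ 4) = 85 / (3 − 2) = 85 ms/bit
  a = 370 − 85 × 2 = 200 ms
Then RT(2) = 200 + 85 × log₂ 2 = 200 + 85 × 1 ≈ 285.000 ms.

285 ms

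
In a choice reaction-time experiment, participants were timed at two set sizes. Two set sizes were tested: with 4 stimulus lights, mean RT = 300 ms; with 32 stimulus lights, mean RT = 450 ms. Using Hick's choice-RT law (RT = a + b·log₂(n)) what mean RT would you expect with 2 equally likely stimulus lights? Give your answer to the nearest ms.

Solve the two-equation system in a and b:
  b = (450 − 300) / (log₂ 32 − log₂ 4) = 150 / (5 − 2) = 50 ms/bit
  a = 300 − 50 × 2 = 200 ms
Then RT(2) = 200 + 50 × log₂ 2 = 200 + 50 × 1 ≈ 250.000 ms.

250 ms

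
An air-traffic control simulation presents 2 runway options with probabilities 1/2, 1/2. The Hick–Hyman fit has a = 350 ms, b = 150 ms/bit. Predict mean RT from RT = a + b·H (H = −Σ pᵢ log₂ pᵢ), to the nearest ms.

500 ms

Each term −pᵢ log₂ pᵢ: 0.5·1 + 0.5·1; summed, H = 1.000 bits.
Mean RT = a + bH = 350 + 150·1.000 = 500.00 ms.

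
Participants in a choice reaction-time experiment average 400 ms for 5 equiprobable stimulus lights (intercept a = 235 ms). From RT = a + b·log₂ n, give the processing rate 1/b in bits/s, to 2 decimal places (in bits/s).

14.07 bits/s

b = (400 − 235)/log₂ 5 = 165/2.3219 = 71.062 ms per bit = 0.07106 s/bit; the reciprocal is 14.072 bits/s.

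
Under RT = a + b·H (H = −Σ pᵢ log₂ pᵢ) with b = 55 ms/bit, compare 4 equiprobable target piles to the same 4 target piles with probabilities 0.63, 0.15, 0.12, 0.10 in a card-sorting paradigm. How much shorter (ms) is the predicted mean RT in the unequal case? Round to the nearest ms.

The RT saving is b·ΔH. Equiprobable H₀ = log₂(4) = 2.0000 bits; with the given probabilities H = 1.5297 bits.
b·(H₀ − H) = 55 × (2.0000 − 1.5297) = 25.86 ms.

26 ms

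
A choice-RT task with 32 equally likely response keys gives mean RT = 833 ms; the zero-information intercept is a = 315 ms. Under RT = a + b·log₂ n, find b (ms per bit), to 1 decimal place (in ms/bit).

b = (833 − 315) / log₂(32) = 518 / 5 = 103.600 ms/bit.

103.6 ms/bit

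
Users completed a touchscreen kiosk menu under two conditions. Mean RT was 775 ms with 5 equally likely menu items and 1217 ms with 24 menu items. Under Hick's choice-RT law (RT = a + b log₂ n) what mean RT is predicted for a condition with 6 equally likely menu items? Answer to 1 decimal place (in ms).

826.4 ms

RT is linear in log₂ n, so two points fix the line:
  b = (1217 − 775) / (log₂ 24 − log₂ 5) = 442 / (4.5850 − 2.3219) = 195.313 ms/bit
  a = 775 − 195.313 × 2.3219 = 321.497 ms
Then RT(6) = 321.497 + 195.313 × log₂ 6 = 321.497 + 195.313 × 2.5850 ≈ 826.374 ms.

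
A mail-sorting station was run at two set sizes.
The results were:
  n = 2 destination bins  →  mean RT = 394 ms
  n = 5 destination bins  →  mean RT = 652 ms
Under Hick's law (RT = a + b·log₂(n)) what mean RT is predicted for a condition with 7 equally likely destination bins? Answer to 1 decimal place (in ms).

Fit slope and intercept:
  b = (652 − 394) / (log₂ 5 − log₂ 2) = 258 / (2.3219 − 1) = 195.169 ms/bit
  a = 394 − 195.169 × 1 = 198.831 ms
Then RT(7) = 198.831 + 195.169 × log₂ 7 = 198.831 + 195.169 × 2.8074 ≈ 746.740 ms.

746.7 ms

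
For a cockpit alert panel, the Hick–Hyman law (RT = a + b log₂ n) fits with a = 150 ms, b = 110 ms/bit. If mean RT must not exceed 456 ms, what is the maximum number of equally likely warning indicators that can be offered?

110·log₂ n ≤ 456 − 150 = 306, giving log₂ n ≤ 2.7818 and n ≤ 6.877. The largest whole number is 6.

6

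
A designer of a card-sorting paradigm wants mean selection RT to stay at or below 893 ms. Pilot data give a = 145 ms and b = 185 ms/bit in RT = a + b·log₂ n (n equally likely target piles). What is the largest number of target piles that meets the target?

185·log₂ n ≤ 893 − 145 = 748, giving log₂ n ≤ 4.0432 and n ≤ 16.487. The largest whole number is 16.

16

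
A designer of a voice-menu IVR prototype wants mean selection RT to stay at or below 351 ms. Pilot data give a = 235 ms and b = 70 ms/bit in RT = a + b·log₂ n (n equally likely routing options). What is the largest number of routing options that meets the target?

70·log₂ n ≤ 351 − 235 = 116, giving log₂ n ≤ 1.6571 and n ≤ 3.154. The largest whole number is 3.

3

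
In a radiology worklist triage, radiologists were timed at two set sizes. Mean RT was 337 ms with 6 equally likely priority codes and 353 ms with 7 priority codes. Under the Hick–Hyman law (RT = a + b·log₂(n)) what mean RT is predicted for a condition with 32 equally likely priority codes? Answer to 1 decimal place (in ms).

With log₂ n on the abscissa the relation is linear; from the two conditions:
  b = (353 − 337) / (log₂ 7 − log₂ 6) = 16 / (2.8074 − 2.5850) = 71.945 ms/bit
  a = 337 − 71.945 × 2.5850 = 151.025 ms
Then RT(32) = 151.025 + 71.945 × log₂ 32 = 151.025 + 71.945 × 5 ≈ 510.750 ms.

510.7 ms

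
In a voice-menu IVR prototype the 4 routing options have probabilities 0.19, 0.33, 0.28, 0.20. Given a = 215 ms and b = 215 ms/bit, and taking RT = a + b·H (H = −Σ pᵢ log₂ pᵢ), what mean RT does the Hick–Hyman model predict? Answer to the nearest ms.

637 ms

Entropy contributions −pᵢ log₂ pᵢ: 0.4552, 0.5278, 0.5142, 0.4644; sum H = 1.9617 bits.
RT = a + bH = 215 + 215·1.9617 = 636.76 ms.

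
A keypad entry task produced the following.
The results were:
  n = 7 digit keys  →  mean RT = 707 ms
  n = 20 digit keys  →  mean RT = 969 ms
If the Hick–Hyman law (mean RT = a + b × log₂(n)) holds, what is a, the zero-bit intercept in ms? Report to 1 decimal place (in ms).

Slope: b = (969 − 707) / (log₂ 20 − log₂ 7) = 262/1.5146 = 172.986 ms/bit.
a = RT₁ − b·log₂ n₁ = 707 − 172.986 × 2.8074 = 221.367 ms.

221.4 ms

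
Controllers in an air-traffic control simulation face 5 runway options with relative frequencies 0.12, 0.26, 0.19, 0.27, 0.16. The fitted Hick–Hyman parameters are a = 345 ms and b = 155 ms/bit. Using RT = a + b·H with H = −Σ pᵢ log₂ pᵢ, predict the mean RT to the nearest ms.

695 ms

H = 0.12·log₂(1/0.12) + 0.26·log₂(1/0.26) + 0.19·log₂(1/0.19) + 0.27·log₂(1/0.27) + 0.16·log₂(1/0.16) = 2.2606 bits.
RT = 345 + 155 × 2.2606 = 695.40 ms.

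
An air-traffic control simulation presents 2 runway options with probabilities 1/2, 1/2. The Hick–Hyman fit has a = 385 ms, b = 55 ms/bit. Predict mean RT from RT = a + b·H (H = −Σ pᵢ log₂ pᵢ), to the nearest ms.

440 ms

H = −Σ pᵢ log₂ pᵢ = 0.5·1 + 0.5·1 = 1.000 bits.
RT = 385 + 55 × 1.000 = 440.00 ms.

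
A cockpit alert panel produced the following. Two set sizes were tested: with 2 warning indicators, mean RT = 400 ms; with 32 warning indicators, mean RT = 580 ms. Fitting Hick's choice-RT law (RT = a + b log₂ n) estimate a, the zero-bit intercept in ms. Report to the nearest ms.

Slope: b = (580 − 400) / (log₂ 32 − log₂ 2) = 180/4.0000 = 45 ms/bit.
Intercept: a = 400 − 45·log₂(2) = 355.000 ms.

355 ms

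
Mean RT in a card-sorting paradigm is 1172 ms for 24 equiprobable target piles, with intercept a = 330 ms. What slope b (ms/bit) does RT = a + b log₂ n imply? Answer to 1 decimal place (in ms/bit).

24 alternatives carry log₂ 24 = 4.5850 bits; the choice cost is 1172 − 330 = 842 ms, so b = 842/4.5850 = 183.644 ms/bit.

183.6 ms/bit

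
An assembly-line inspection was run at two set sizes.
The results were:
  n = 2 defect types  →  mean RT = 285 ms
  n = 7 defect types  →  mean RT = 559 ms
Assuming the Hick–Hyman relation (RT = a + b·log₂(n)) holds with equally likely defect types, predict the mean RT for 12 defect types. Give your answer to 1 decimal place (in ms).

676.9 ms

Fit slope and intercept:
  b = (559 − 285) / (log₂ 7 − log₂ 2) = 274 / (2.8074 − 1) = 151.603 ms/bit
  a = 285 − 151.603 × 1 = 133.397 ms
Then RT(12) = 133.397 + 151.603 × log₂ 12 = 133.397 + 151.603 × 3.5850 ≈ 676.887 ms.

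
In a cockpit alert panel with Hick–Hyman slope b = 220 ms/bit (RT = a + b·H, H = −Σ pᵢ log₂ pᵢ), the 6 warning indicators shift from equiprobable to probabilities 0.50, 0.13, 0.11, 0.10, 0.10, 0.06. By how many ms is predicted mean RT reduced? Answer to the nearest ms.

98 ms

Equiprobable entropy H₀ = log₂ 6 = 2.5850 bits.
Skewed entropy H = −Σ pᵢ log₂ pᵢ = 2.1409 bits.
ΔRT = b·(H₀ − H) = 220 × 0.4441 = 97.70 ms.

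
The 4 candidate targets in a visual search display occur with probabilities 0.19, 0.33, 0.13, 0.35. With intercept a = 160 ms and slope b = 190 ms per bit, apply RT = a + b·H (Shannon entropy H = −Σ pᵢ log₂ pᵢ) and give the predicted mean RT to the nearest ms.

H = 0.19·log₂(1/0.19) + 0.33·log₂(1/0.33) + 0.13·log₂(1/0.13) + 0.35·log₂(1/0.35) = 1.8958 bits.
RT = 160 + 190 × 1.8958 = 520.20 ms.

520 ms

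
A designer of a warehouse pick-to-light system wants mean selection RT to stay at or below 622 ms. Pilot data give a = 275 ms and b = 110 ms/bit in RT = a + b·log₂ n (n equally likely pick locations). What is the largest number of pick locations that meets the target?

8

Information budget: (622 − 275)/110 = 3.1545 bits, so n ≤ 2^3.1545 = 8.905 → at most 8.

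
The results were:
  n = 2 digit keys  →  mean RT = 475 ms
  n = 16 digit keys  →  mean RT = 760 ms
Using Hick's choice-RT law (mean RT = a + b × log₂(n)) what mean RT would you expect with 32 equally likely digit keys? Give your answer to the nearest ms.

855 ms

RT is linear in log₂ n, so two points fix the line:
  b = (760 − 475) / (log₂ 16 − log₂ 2) = 285 / (4 − 1) = 95 ms/bit
  a = 475 − 95 × 1 = 380 ms
Then RT(32) = 380 + 95 × log₂ 32 = 380 + 95 × 5 ≈ 855.000 ms.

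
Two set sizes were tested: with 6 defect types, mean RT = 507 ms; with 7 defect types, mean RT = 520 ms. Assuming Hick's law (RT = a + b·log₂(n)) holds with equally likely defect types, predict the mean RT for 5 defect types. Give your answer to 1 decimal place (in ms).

With log₂ n on the abscissa the relation is linear; from the two conditions:
  b = (520 − 507) / (log₂ 7 − log₂ 6) = 13 / (2.8074 − 2.5850) = 58.455 ms/bit
  a = 507 − 58.455 × 2.5850 = 355.895 ms
Then RT(5) = 355.895 + 58.455 × log₂ 5 = 355.895 + 58.455 × 2.3219 ≈ 491.624 ms.

491.6 ms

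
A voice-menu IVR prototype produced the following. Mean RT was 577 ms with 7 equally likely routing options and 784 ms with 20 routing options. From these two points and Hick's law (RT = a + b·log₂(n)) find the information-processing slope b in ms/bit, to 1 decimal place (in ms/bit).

136.7 ms/bit

b = (RT₂ − RT₁)/(log₂ n₂ − log₂ n₁) = (784 − 577)/(4.3219 − 2.8074) = 136.672 ms/bit.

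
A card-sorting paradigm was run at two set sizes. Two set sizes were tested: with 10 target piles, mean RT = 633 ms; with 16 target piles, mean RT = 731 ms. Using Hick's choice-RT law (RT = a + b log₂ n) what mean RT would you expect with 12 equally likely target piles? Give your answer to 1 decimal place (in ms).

Solve the two-equation system in a and b:
  b = (731 − 633) / (log₂ 16 − log₂ 10) = 98 / (4 − 3.3219) = 144.527 ms/bit
  a = 633 − 144.527 × 3.3219 = 152.890 ms
Then RT(12) = 152.890 + 144.527 × log₂ 12 = 152.890 + 144.527 × 3.5850 ≈ 671.016 ms.

671.0 ms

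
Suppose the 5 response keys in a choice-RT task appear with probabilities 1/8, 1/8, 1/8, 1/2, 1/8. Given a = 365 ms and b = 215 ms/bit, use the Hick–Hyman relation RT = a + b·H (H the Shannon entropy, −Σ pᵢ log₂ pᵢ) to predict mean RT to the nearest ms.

795 ms

Each term −pᵢ log₂ pᵢ: 0.125·3 + 0.125·3 + 0.125·3 + 0.5·1 + 0.125·3; summed, H = 2.000 bits.
Mean RT = a + bH = 365 + 215·2.000 = 795.00 ms.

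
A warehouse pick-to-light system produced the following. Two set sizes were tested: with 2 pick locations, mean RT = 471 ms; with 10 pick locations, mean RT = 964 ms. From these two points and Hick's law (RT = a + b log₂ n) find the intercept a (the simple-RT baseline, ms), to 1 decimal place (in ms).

The slope on a log₂ axis is (964 − 471) / (3.3219 − 1) = 212.324 ms/bit.
a = RT₁ − b·log₂ n₁ = 471 − 212.324 × 1 = 258.676 ms.

258.7 ms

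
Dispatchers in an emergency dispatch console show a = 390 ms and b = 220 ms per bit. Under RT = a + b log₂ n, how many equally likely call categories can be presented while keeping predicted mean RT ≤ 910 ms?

5

220·log₂ n ≤ 910 − 390 = 520, giving log₂ n ≤ 2.3636 and n ≤ 5.147. The largest whole number is 5.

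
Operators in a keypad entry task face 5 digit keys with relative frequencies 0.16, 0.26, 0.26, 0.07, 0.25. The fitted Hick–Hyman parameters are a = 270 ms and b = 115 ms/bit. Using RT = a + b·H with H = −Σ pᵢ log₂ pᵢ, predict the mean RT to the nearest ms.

Entropy contributions −pᵢ log₂ pᵢ: 0.4230, 0.5053, 0.5053, 0.2686, 0.5000; sum H = 2.2021 bits.
RT = a + bH = 270 + 115·2.2021 = 523.25 ms.

523 ms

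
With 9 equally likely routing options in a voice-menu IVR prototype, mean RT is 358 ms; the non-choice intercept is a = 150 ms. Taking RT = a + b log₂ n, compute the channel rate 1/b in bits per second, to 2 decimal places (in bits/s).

15.24 bits/s

Choice component = 358 − 150 = 208 ms over log₂(9) = 3.1699 bits.
b = 208 / 3.1699 = 65.617 ms/bit, so 1/b = 15.240 bits/s.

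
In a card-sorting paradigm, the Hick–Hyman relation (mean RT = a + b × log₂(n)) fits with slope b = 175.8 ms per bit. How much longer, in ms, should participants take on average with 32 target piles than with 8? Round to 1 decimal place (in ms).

351.6 ms

The intercept a cancels: ΔRT = b·(log₂ n₂ − log₂ n₁) = b·log₂(n₂/n₁).
log₂(32) − log₂(8) = log₂(32/8) = log₂(4) = 2.
ΔRT = 175.8 × 2.0000 = 351.600 ms.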